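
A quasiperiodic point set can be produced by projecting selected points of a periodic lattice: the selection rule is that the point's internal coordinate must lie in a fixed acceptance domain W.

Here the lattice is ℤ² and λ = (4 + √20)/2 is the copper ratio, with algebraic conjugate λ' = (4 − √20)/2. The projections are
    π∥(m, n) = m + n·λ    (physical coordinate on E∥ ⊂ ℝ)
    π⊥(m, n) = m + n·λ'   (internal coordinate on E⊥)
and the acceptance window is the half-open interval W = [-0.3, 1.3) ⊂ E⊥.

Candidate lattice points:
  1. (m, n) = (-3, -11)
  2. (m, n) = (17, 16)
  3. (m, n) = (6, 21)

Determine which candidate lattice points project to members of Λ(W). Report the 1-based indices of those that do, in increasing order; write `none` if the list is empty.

3

Compute λ' = (4−√20)/2 = -0.2361, so π⊥(m,n) = m -0.2361·n.
candidate 1: (m,n)=(-3,-11) → π∥ = -3-11·λ ≈ -49.5967, π⊥ = -3-11·λ' ≈ -0.4033 ∉ [-0.3, 1.3) ⇒ out
candidate 2: (m,n)=(17,16) → π∥ = 17+16·λ ≈ 84.7771, π⊥ = 17+16·λ' ≈ 13.2229 ∉ [-0.3, 1.3) ⇒ out
candidate 3: (m,n)=(6,21) → π∥ = 6+21·λ ≈ 94.9574, π⊥ = 6+21·λ' ≈ 1.0426 ∈ [-0.3, 1.3) ⇒ IN Λ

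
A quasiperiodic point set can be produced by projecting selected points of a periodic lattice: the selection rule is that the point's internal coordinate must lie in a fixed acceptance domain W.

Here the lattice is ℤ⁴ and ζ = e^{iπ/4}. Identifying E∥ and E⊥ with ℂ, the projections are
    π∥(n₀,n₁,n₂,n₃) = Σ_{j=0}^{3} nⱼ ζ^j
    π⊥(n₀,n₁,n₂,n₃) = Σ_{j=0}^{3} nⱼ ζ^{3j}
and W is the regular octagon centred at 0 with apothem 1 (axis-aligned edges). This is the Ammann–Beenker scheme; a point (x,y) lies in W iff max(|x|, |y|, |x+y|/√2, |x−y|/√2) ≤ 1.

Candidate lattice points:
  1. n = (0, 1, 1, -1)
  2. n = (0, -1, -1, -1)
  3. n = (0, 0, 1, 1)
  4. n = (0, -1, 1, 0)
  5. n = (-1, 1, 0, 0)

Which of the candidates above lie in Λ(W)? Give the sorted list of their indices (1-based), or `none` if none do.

π⊥(n) = n₀ + n₁ζ³ + n₂ζ⁶ + n₃ζ⁹ where ζ = e^{iπ/4}.
candidate 1: n = (0, 1, 1, -1) → π⊥ ≈ (-1.414214, -1.000000); max(|x|,|y|,|x±y|/√2) = 1.707107 > 1 ⇒ ∉ W
candidate 2: n = (0, -1, -1, -1) → π⊥ ≈ (+0.000000, -0.414214); max(|x|,|y|,|x±y|/√2) = 0.414214 ≤ 1 ⇒ ∈ W
candidate 3: n = (0, 0, 1, 1) → π⊥ ≈ (+0.707107, -0.292893); max(|x|,|y|,|x±y|/√2) = 0.707107 ≤ 1 ⇒ ∈ W
candidate 4: n = (0, -1, 1, 0) → π⊥ ≈ (+0.707107, -1.707107); max(|x|,|y|,|x±y|/√2) = 1.707107 > 1 ⇒ ∉ W
candidate 5: n = (-1, 1, 0, 0) → π⊥ ≈ (-1.707107, +0.707107); max(|x|,|y|,|x±y|/√2) = 1.707107 > 1 ⇒ ∉ W

2, 3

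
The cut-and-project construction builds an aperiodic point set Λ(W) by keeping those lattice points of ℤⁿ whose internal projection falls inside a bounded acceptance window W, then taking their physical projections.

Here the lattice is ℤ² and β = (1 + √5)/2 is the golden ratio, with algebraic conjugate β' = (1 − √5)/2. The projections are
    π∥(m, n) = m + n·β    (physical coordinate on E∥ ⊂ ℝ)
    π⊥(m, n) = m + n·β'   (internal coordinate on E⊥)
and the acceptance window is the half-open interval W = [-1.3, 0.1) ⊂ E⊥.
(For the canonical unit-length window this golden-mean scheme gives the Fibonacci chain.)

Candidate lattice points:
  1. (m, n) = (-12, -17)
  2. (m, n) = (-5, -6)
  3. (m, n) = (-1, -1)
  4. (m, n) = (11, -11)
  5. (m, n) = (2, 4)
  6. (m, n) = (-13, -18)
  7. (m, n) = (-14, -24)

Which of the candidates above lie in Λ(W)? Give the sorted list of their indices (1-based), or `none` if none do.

Compute β' = (1−√5)/2 = -0.618034, so π⊥(m,n) = m -0.618034·n.
#1 (-12,-17): internal coord -12 + (-17)·β' = -1.493422; -1.493422 ∉ [-1.3, 0.1) → out
#2 (-5,-6): internal coord -5 + (-6)·β' = -1.291796; -1.291796 ∈ [-1.3, 0.1) → IN Λ
#3 (-1,-1): internal coord -1 + (-1)·β' = -0.381966; -0.381966 ∈ [-1.3, 0.1) → IN Λ
#4 (11,-11): internal coord 11 + (-11)·β' = +17.798374; +17.798374 ∉ [-1.3, 0.1) → out
#5 (2,4): internal coord 2 + (4)·β' = -0.472136; -0.472136 ∈ [-1.3, 0.1) → IN Λ
#6 (-13,-18): internal coord -13 + (-18)·β' = -1.875388; -1.875388 ∉ [-1.3, 0.1) → out
#7 (-14,-24): internal coord -14 + (-24)·β' = +0.832816; +0.832816 ∉ [-1.3, 0.1) → out

2, 3, 5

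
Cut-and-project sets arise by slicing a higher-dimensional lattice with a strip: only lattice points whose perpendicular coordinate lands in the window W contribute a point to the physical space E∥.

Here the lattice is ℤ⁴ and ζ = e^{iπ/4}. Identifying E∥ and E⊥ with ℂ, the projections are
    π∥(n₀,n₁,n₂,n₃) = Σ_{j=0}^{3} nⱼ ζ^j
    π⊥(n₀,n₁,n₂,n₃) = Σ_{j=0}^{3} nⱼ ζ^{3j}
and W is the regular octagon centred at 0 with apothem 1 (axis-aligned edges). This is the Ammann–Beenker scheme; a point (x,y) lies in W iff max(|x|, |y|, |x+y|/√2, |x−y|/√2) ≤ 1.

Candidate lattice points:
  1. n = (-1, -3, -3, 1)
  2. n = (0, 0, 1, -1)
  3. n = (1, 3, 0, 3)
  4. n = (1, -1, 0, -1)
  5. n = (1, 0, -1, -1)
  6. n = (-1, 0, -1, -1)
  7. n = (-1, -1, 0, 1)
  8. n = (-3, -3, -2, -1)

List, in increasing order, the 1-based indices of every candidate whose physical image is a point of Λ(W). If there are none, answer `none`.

5, 7

With ζ = e^{iπ/4} the internal vectors are ζ^0,ζ^3,ζ^6,ζ^9.
candidate 1: n = (-1, -3, -3, 1) → π⊥ ≈ (+1.8284, +1.5858); max(|x|,|y|,|x±y|/√2) = 2.4142 > 1 ⇒ ∉ W
candidate 2: n = (0, 0, 1, -1) → π⊥ ≈ (-0.7071, -1.7071); max(|x|,|y|,|x±y|/√2) = 1.7071 > 1 ⇒ ∉ W
candidate 3: n = (1, 3, 0, 3) → π⊥ ≈ (+1.0000, +4.2426); max(|x|,|y|,|x±y|/√2) = 4.2426 > 1 ⇒ ∉ W
candidate 4: n = (1, -1, 0, -1) → π⊥ ≈ (+1.0000, -1.4142); max(|x|,|y|,|x±y|/√2) = 1.7071 > 1 ⇒ ∉ W
candidate 5: n = (1, 0, -1, -1) → π⊥ ≈ (+0.2929, +0.2929); max(|x|,|y|,|x±y|/√2) = 0.4142 ≤ 1 ⇒ ∈ W
candidate 6: n = (-1, 0, -1, -1) → π⊥ ≈ (-1.7071, +0.2929); max(|x|,|y|,|x±y|/√2) = 1.7071 > 1 ⇒ ∉ W
candidate 7: n = (-1, -1, 0, 1) → π⊥ ≈ (+0.4142, +0.0000); max(|x|,|y|,|x±y|/√2) = 0.4142 ≤ 1 ⇒ ∈ W
candidate 8: n = (-3, -3, -2, -1) → π⊥ ≈ (-1.5858, -0.8284); max(|x|,|y|,|x±y|/√2) = 1.7071 > 1 ⇒ ∉ W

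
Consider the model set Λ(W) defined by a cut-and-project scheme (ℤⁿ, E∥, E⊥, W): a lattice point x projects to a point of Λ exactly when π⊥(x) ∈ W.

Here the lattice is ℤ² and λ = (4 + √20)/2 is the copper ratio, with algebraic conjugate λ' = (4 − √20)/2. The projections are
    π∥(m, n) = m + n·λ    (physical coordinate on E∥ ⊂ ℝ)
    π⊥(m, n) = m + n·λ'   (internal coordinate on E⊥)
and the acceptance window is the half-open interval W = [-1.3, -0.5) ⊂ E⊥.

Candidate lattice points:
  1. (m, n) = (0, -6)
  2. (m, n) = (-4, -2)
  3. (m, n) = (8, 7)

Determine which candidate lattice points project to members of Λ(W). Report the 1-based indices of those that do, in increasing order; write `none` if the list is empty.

none

Compute λ' = (4−√20)/2 = -0.236068, so π⊥(m,n) = m -0.236068·n.
candidate 1: (m,n)=(0,-6) → π∥ = 0-6·λ ≈ -25.416408, π⊥ = 0-6·λ' ≈ 1.416408 ∉ [-1.3, -0.5) ⇒ out
candidate 2: (m,n)=(-4,-2) → π∥ = -4-2·λ ≈ -12.472136, π⊥ = -4-2·λ' ≈ -3.527864 ∉ [-1.3, -0.5) ⇒ out
candidate 3: (m,n)=(8,7) → π∥ = 8+7·λ ≈ 37.652476, π⊥ = 8+7·λ' ≈ 6.347524 ∉ [-1.3, -0.5) ⇒ out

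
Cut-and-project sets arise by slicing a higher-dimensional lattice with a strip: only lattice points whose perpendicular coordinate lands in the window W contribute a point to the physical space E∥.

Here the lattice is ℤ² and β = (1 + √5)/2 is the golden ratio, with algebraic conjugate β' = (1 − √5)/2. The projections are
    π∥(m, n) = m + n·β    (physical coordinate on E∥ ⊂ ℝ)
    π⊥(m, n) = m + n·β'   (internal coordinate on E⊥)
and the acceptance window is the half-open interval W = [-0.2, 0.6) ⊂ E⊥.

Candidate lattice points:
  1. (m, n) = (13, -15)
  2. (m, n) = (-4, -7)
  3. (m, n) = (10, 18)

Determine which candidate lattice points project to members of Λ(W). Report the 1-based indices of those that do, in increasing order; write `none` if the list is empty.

2

Numerically β ≈ 1.61803 and β' = −1/β ≈ -0.61803.
#1 (13,-15): internal coord 13 + (-15)·β' = +22.27051; +22.27051 ∉ [-0.2, 0.6) → out
#2 (-4,-7): internal coord -4 + (-7)·β' = +0.32624; +0.32624 ∈ [-0.2, 0.6) → IN Λ
#3 (10,18): internal coord 10 + (18)·β' = -1.12461; -1.12461 ∉ [-0.2, 0.6) → out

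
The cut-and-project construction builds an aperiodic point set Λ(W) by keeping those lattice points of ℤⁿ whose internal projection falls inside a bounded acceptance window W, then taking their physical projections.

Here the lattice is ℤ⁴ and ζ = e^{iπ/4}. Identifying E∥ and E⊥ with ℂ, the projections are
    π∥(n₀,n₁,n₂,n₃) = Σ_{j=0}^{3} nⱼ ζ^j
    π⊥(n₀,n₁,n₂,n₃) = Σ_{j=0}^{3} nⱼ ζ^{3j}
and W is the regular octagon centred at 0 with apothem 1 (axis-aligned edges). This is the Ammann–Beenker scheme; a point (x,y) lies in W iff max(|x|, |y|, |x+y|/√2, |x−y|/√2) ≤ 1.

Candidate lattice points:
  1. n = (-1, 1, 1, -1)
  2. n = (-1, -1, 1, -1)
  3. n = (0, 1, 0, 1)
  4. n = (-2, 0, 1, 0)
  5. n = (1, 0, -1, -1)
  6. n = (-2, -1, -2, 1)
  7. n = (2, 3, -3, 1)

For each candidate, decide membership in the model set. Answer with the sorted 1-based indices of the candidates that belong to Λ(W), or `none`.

5

With ζ = e^{iπ/4} the internal vectors are ζ^0,ζ^3,ζ^6,ζ^9.
candidate 1: n = (-1, 1, 1, -1) → π⊥ ≈ (-2.41421, -1.00000); max(|x|,|y|,|x±y|/√2) = 2.41421 > 1 ⇒ ∉ W
candidate 2: n = (-1, -1, 1, -1) → π⊥ ≈ (-1.00000, -2.41421); max(|x|,|y|,|x±y|/√2) = 2.41421 > 1 ⇒ ∉ W
candidate 3: n = (0, 1, 0, 1) → π⊥ ≈ (+0.00000, +1.41421); max(|x|,|y|,|x±y|/√2) = 1.41421 > 1 ⇒ ∉ W
candidate 4: n = (-2, 0, 1, 0) → π⊥ ≈ (-2.00000, -1.00000); max(|x|,|y|,|x±y|/√2) = 2.12132 > 1 ⇒ ∉ W
candidate 5: n = (1, 0, -1, -1) → π⊥ ≈ (+0.29289, +0.29289); max(|x|,|y|,|x±y|/√2) = 0.41421 ≤ 1 ⇒ ∈ W
candidate 6: n = (-2, -1, -2, 1) → π⊥ ≈ (-0.58579, +2.00000); max(|x|,|y|,|x±y|/√2) = 2.00000 > 1 ⇒ ∉ W
candidate 7: n = (2, 3, -3, 1) → π⊥ ≈ (+0.58579, +5.82843); max(|x|,|y|,|x±y|/√2) = 5.82843 > 1 ⇒ ∉ W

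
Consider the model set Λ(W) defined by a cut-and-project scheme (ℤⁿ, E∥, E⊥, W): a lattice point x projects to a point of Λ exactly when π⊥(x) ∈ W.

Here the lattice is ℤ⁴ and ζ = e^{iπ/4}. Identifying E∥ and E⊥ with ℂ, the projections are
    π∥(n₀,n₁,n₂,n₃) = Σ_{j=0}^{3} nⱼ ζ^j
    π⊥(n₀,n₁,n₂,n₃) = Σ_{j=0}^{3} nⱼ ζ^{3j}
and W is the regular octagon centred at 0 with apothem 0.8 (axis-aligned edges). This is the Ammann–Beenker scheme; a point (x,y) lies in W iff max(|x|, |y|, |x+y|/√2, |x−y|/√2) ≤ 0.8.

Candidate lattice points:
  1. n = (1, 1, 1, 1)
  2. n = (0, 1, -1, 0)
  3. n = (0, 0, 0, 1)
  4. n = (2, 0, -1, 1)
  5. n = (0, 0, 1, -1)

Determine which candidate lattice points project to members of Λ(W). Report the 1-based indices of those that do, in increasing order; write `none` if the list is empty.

π⊥(n) = n₀ + n₁ζ³ + n₂ζ⁶ + n₃ζ⁹ where ζ = e^{iπ/4}.
#1 (1, 1, 1, 1): internal (1.0000, 0.4142); octagon support 1.0000 vs apothem 0.8 → ∉ W
#2 (0, 1, -1, 0): internal (-0.7071, 1.7071); octagon support 1.7071 vs apothem 0.8 → ∉ W
#3 (0, 0, 0, 1): internal (0.7071, 0.7071); octagon support 1.0000 vs apothem 0.8 → ∉ W
#4 (2, 0, -1, 1): internal (2.7071, 1.7071); octagon support 3.1213 vs apothem 0.8 → ∉ W
#5 (0, 0, 1, -1): internal (-0.7071, -1.7071); octagon support 1.7071 vs apothem 0.8 → ∉ W

none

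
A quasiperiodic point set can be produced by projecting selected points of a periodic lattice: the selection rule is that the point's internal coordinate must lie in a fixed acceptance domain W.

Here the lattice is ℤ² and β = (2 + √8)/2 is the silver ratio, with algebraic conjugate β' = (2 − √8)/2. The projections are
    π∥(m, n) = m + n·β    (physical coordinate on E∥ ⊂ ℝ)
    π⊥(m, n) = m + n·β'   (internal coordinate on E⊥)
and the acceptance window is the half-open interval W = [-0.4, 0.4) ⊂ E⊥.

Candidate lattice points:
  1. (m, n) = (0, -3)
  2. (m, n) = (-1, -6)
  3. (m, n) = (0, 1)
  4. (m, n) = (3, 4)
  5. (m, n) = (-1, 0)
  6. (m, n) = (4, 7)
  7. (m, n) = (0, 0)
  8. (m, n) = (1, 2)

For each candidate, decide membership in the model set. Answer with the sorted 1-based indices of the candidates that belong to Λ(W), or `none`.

7, 8

Compute β' = (2−√8)/2 = -0.41421, so π⊥(m,n) = m -0.41421·n.
candidate 1: (m,n)=(0,-3) → π∥ = 0-3·β ≈ -7.24264, π⊥ = 0-3·β' ≈ 1.24264 ∉ [-0.4, 0.4) ⇒ out
candidate 2: (m,n)=(-1,-6) → π∥ = -1-6·β ≈ -15.48528, π⊥ = -1-6·β' ≈ 1.48528 ∉ [-0.4, 0.4) ⇒ out
candidate 3: (m,n)=(0,1) → π∥ = 0+1·β ≈ 2.41421, π⊥ = 0+1·β' ≈ -0.41421 ∉ [-0.4, 0.4) ⇒ out
candidate 4: (m,n)=(3,4) → π∥ = 3+4·β ≈ 12.65685, π⊥ = 3+4·β' ≈ 1.34315 ∉ [-0.4, 0.4) ⇒ out
candidate 5: (m,n)=(-1,0) → π∥ = -1+0·β ≈ -1.00000, π⊥ = -1+0·β' ≈ -1.00000 ∉ [-0.4, 0.4) ⇒ out
candidate 6: (m,n)=(4,7) → π∥ = 4+7·β ≈ 20.89949, π⊥ = 4+7·β' ≈ 1.10051 ∉ [-0.4, 0.4) ⇒ out
candidate 7: (m,n)=(0,0) → π∥ = 0+0·β ≈ 0.00000, π⊥ = 0+0·β' ≈ 0.00000 ∈ [-0.4, 0.4) ⇒ IN Λ
candidate 8: (m,n)=(1,2) → π∥ = 1+2·β ≈ 5.82843, π⊥ = 1+2·β' ≈ 0.17157 ∈ [-0.4, 0.4) ⇒ IN Λ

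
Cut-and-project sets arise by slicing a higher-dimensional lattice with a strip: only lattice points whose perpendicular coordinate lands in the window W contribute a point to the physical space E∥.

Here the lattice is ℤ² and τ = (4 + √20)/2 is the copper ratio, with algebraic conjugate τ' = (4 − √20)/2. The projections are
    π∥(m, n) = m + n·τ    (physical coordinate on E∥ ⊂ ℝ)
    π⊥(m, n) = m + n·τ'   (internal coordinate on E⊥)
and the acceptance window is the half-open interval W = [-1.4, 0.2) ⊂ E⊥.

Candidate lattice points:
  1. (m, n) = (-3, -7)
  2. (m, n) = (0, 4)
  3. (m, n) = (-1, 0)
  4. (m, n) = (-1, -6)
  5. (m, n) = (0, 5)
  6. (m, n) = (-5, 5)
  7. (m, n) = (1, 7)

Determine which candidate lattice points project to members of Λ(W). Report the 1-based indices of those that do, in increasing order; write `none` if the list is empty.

Numerically τ ≈ 4.236068 and τ' = −1/τ ≈ -0.236068.
#1 (-3,-7): internal coord -3 + (-7)·τ' = -1.347524; -1.347524 ∈ [-1.4, 0.2) → IN Λ
#2 (0,4): internal coord 0 + (4)·τ' = -0.944272; -0.944272 ∈ [-1.4, 0.2) → IN Λ
#3 (-1,0): internal coord -1 + (0)·τ' = -1.000000; -1.000000 ∈ [-1.4, 0.2) → IN Λ
#4 (-1,-6): internal coord -1 + (-6)·τ' = +0.416408; +0.416408 ∉ [-1.4, 0.2) → out
#5 (0,5): internal coord 0 + (5)·τ' = -1.180340; -1.180340 ∈ [-1.4, 0.2) → IN Λ
#6 (-5,5): internal coord -5 + (5)·τ' = -6.180340; -6.180340 ∉ [-1.4, 0.2) → out
#7 (1,7): internal coord 1 + (7)·τ' = -0.652476; -0.652476 ∈ [-1.4, 0.2) → IN Λ

1, 2, 3, 5, 7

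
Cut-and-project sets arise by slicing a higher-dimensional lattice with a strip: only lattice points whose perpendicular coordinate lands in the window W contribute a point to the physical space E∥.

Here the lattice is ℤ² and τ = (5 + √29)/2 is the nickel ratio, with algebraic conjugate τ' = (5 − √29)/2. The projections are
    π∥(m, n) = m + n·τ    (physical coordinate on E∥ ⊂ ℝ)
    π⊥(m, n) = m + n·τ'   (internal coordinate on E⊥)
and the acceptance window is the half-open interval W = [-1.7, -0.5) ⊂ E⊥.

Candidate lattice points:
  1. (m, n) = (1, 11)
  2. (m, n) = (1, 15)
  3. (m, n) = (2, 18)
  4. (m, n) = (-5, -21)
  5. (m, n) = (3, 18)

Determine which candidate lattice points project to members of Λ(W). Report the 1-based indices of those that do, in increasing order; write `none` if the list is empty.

1, 3, 4

τ' = (5−√29)/2 ≈ -0.1926.
candidate 1: (m,n)=(1,11) → π∥ = 1+11·τ ≈ 58.1184, π⊥ = 1+11·τ' ≈ -1.1184 ∈ [-1.7, -0.5) ⇒ IN Λ
candidate 2: (m,n)=(1,15) → π∥ = 1+15·τ ≈ 78.8887, π⊥ = 1+15·τ' ≈ -1.8887 ∉ [-1.7, -0.5) ⇒ out
candidate 3: (m,n)=(2,18) → π∥ = 2+18·τ ≈ 95.4665, π⊥ = 2+18·τ' ≈ -1.4665 ∈ [-1.7, -0.5) ⇒ IN Λ
candidate 4: (m,n)=(-5,-21) → π∥ = -5-21·τ ≈ -114.0442, π⊥ = -5-21·τ' ≈ -0.9558 ∈ [-1.7, -0.5) ⇒ IN Λ
candidate 5: (m,n)=(3,18) → π∥ = 3+18·τ ≈ 96.4665, π⊥ = 3+18·τ' ≈ -0.4665 ∉ [-1.7, -0.5) ⇒ out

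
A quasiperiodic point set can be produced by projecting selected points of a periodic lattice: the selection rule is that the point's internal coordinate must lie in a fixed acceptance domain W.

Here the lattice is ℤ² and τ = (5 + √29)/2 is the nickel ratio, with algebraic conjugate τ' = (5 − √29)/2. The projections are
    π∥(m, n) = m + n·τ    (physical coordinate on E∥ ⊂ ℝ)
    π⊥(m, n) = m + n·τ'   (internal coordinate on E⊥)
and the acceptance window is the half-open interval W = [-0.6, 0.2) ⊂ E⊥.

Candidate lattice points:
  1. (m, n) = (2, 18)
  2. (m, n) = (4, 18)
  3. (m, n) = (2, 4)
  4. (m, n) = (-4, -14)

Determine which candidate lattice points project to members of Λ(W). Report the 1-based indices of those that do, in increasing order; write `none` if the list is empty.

Compute τ' = (5−√29)/2 = -0.19258, so π⊥(m,n) = m -0.19258·n.
#1 (2,18): internal coord 2 + (18)·τ' = -1.46648; -1.46648 ∉ [-0.6, 0.2) → out
#2 (4,18): internal coord 4 + (18)·τ' = +0.53352; +0.53352 ∉ [-0.6, 0.2) → out
#3 (2,4): internal coord 2 + (4)·τ' = +1.22967; +1.22967 ∉ [-0.6, 0.2) → out
#4 (-4,-14): internal coord -4 + (-14)·τ' = -1.30385; -1.30385 ∉ [-0.6, 0.2) → out

none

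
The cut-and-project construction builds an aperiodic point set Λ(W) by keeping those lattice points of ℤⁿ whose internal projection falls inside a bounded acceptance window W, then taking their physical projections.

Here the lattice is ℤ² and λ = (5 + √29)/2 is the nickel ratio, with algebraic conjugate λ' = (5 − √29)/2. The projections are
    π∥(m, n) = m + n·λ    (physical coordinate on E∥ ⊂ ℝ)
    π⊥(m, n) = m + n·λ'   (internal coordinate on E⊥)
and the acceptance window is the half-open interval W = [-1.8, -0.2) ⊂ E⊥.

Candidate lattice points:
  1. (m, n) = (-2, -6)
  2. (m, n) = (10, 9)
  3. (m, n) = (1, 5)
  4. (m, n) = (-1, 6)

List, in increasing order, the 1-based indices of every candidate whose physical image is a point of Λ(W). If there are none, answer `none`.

Numerically λ ≈ 5.19258 and λ' = −1/λ ≈ -0.19258.
candidate 1: (m,n)=(-2,-6) → π∥ = -2-6·λ ≈ -33.15549, π⊥ = -2-6·λ' ≈ -0.84451 ∈ [-1.8, -0.2) ⇒ IN Λ
candidate 2: (m,n)=(10,9) → π∥ = 10+9·λ ≈ 56.73324, π⊥ = 10+9·λ' ≈ 8.26676 ∉ [-1.8, -0.2) ⇒ out
candidate 3: (m,n)=(1,5) → π∥ = 1+5·λ ≈ 26.96291, π⊥ = 1+5·λ' ≈ 0.03709 ∉ [-1.8, -0.2) ⇒ out
candidate 4: (m,n)=(-1,6) → π∥ = -1+6·λ ≈ 30.15549, π⊥ = -1+6·λ' ≈ -2.15549 ∉ [-1.8, -0.2) ⇒ out

1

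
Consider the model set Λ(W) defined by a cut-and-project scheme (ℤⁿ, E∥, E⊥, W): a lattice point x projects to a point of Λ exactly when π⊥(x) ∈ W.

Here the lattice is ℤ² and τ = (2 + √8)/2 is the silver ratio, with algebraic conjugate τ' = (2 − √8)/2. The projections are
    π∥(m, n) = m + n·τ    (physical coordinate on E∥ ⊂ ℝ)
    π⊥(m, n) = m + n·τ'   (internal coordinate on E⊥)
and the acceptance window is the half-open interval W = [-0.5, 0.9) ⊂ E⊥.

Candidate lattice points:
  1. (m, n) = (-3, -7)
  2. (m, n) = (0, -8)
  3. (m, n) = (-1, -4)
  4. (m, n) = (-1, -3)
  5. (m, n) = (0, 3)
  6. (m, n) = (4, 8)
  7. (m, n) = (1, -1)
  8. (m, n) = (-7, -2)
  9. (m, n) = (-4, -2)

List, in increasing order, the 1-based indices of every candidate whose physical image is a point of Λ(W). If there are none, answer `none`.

τ' = (2−√8)/2 ≈ -0.414214.
[1] lift (-3,-7): star map gives -0.100505; window check -0.5 ≤ -0.100505 < 0.9 is true → IN Λ
[2] lift (0,-8): star map gives 3.313708; window check -0.5 ≤ 3.313708 < 0.9 is false → out
[3] lift (-1,-4): star map gives 0.656854; window check -0.5 ≤ 0.656854 < 0.9 is true → IN Λ
[4] lift (-1,-3): star map gives 0.242641; window check -0.5 ≤ 0.242641 < 0.9 is true → IN Λ
[5] lift (0,3): star map gives -1.242641; window check -0.5 ≤ -1.242641 < 0.9 is false → out
[6] lift (4,8): star map gives 0.686292; window check -0.5 ≤ 0.686292 < 0.9 is true → IN Λ
[7] lift (1,-1): star map gives 1.414214; window check -0.5 ≤ 1.414214 < 0.9 is false → out
[8] lift (-7,-2): star map gives -6.171573; window check -0.5 ≤ -6.171573 < 0.9 is false → out
[9] lift (-4,-2): star map gives -3.171573; window check -0.5 ≤ -3.171573 < 0.9 is false → out

1, 3, 4, 6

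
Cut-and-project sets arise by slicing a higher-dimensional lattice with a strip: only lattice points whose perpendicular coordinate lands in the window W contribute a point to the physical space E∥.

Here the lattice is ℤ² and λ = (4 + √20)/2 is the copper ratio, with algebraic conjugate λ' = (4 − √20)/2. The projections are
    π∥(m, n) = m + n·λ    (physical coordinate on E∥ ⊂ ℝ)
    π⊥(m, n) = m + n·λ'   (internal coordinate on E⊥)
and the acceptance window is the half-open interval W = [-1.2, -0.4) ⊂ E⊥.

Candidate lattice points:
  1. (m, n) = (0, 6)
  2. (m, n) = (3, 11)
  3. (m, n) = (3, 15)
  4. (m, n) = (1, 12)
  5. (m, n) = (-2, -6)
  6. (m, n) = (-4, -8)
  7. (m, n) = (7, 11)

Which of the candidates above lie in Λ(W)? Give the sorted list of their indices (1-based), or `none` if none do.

3, 5

Numerically λ ≈ 4.23607 and λ' = −1/λ ≈ -0.23607.
[1] lift (0,6): star map gives -1.41641; window check -1.2 ≤ -1.41641 < -0.4 is false → out
[2] lift (3,11): star map gives 0.40325; window check -1.2 ≤ 0.40325 < -0.4 is false → out
[3] lift (3,15): star map gives -0.54102; window check -1.2 ≤ -0.54102 < -0.4 is true → IN Λ
[4] lift (1,12): star map gives -1.83282; window check -1.2 ≤ -1.83282 < -0.4 is false → out
[5] lift (-2,-6): star map gives -0.58359; window check -1.2 ≤ -0.58359 < -0.4 is true → IN Λ
[6] lift (-4,-8): star map gives -2.11146; window check -1.2 ≤ -2.11146 < -0.4 is false → out
[7] lift (7,11): star map gives 4.40325; window check -1.2 ≤ 4.40325 < -0.4 is false → out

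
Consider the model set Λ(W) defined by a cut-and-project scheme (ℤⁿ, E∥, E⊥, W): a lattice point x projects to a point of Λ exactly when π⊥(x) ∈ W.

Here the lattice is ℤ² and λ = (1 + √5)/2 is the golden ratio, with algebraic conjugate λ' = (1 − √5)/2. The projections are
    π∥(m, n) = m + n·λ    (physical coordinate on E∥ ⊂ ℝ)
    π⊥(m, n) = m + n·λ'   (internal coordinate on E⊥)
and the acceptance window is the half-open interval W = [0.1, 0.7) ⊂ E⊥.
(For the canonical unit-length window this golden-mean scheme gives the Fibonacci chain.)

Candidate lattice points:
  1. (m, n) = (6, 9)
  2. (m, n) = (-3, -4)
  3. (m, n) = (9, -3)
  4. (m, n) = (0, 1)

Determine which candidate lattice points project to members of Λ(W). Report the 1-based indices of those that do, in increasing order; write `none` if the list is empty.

λ' = (1−√5)/2 ≈ -0.61803.
[1] lift (6,9): star map gives 0.43769; window check 0.1 ≤ 0.43769 < 0.7 is true → IN Λ
[2] lift (-3,-4): star map gives -0.52786; window check 0.1 ≤ -0.52786 < 0.7 is false → out
[3] lift (9,-3): star map gives 10.85410; window check 0.1 ≤ 10.85410 < 0.7 is false → out
[4] lift (0,1): star map gives -0.61803; window check 0.1 ≤ -0.61803 < 0.7 is false → out

1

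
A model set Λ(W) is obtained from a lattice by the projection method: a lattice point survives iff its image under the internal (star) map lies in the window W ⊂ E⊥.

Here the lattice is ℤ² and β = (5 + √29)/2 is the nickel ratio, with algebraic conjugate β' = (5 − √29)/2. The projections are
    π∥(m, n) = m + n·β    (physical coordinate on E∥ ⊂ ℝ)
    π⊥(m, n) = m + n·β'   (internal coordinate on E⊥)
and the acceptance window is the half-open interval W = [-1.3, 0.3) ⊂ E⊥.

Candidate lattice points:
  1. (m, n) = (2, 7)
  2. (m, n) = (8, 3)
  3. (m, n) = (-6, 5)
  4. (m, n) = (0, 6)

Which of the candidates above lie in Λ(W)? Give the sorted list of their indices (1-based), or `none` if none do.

Compute β' = (5−√29)/2 = -0.192582, so π⊥(m,n) = m -0.192582·n.
#1 (2,7): internal coord 2 + (7)·β' = +0.651923; +0.651923 ∉ [-1.3, 0.3) → out
#2 (8,3): internal coord 8 + (3)·β' = +7.422253; +7.422253 ∉ [-1.3, 0.3) → out
#3 (-6,5): internal coord -6 + (5)·β' = -6.962912; -6.962912 ∉ [-1.3, 0.3) → out
#4 (0,6): internal coord 0 + (6)·β' = -1.155494; -1.155494 ∈ [-1.3, 0.3) → IN Λ

4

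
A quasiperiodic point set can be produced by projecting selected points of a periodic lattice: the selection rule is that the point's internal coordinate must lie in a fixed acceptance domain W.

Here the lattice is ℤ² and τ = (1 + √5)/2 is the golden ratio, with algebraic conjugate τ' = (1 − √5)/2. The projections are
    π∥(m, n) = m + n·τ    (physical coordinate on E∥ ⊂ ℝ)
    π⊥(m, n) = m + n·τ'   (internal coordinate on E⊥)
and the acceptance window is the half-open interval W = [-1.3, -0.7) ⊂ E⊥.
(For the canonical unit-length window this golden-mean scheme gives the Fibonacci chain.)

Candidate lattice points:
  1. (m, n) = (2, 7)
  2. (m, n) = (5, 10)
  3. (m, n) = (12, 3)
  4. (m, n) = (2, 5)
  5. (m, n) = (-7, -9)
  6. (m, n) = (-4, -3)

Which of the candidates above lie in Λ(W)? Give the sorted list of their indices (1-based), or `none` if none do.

Compute τ' = (1−√5)/2 = -0.6180, so π⊥(m,n) = m -0.6180·n.
candidate 1: (m,n)=(2,7) → π∥ = 2+7·τ ≈ 13.3262, π⊥ = 2+7·τ' ≈ -2.3262 ∉ [-1.3, -0.7) ⇒ out
candidate 2: (m,n)=(5,10) → π∥ = 5+10·τ ≈ 21.1803, π⊥ = 5+10·τ' ≈ -1.1803 ∈ [-1.3, -0.7) ⇒ IN Λ
candidate 3: (m,n)=(12,3) → π∥ = 12+3·τ ≈ 16.8541, π⊥ = 12+3·τ' ≈ 10.1459 ∉ [-1.3, -0.7) ⇒ out
candidate 4: (m,n)=(2,5) → π∥ = 2+5·τ ≈ 10.0902, π⊥ = 2+5·τ' ≈ -1.0902 ∈ [-1.3, -0.7) ⇒ IN Λ
candidate 5: (m,n)=(-7,-9) → π∥ = -7-9·τ ≈ -21.5623, π⊥ = -7-9·τ' ≈ -1.4377 ∉ [-1.3, -0.7) ⇒ out
candidate 6: (m,n)=(-4,-3) → π∥ = -4-3·τ ≈ -8.8541, π⊥ = -4-3·τ' ≈ -2.1459 ∉ [-1.3, -0.7) ⇒ out

2, 4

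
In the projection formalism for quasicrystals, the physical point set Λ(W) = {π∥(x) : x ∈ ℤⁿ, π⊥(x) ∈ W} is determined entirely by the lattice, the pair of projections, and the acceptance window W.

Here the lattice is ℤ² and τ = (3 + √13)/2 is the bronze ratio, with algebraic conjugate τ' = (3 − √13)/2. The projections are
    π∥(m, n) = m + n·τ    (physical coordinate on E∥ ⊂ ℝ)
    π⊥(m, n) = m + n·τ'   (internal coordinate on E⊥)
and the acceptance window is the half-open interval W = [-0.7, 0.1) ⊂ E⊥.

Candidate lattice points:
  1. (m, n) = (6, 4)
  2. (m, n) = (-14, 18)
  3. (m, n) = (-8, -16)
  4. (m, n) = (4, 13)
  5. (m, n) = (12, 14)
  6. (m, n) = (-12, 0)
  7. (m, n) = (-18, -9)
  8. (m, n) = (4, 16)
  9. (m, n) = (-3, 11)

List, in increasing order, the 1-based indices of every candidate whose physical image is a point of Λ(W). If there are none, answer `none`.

4

Numerically τ ≈ 3.30278 and τ' = −1/τ ≈ -0.30278.
[1] lift (6,4): star map gives 4.78890; window check -0.7 ≤ 4.78890 < 0.1 is false → out
[2] lift (-14,18): star map gives -19.44996; window check -0.7 ≤ -19.44996 < 0.1 is false → out
[3] lift (-8,-16): star map gives -3.15559; window check -0.7 ≤ -3.15559 < 0.1 is false → out
[4] lift (4,13): star map gives 0.06392; window check -0.7 ≤ 0.06392 < 0.1 is true → IN Λ
[5] lift (12,14): star map gives 7.76114; window check -0.7 ≤ 7.76114 < 0.1 is false → out
[6] lift (-12,0): star map gives -12.00000; window check -0.7 ≤ -12.00000 < 0.1 is false → out
[7] lift (-18,-9): star map gives -15.27502; window check -0.7 ≤ -15.27502 < 0.1 is false → out
[8] lift (4,16): star map gives -0.84441; window check -0.7 ≤ -0.84441 < 0.1 is false → out
[9] lift (-3,11): star map gives -6.33053; window check -0.7 ≤ -6.33053 < 0.1 is false → out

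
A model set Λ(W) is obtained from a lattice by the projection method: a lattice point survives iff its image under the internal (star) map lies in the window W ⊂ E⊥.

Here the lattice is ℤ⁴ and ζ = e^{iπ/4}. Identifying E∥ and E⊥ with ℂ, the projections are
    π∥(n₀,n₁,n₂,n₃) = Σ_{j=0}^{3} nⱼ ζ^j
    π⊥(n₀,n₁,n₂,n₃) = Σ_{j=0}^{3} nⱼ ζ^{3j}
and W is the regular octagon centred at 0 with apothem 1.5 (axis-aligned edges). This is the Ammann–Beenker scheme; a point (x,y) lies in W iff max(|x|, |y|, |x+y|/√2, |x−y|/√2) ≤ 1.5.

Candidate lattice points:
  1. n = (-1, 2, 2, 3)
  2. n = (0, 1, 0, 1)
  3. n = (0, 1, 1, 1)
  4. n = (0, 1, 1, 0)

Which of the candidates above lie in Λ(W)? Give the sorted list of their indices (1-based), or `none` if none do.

2, 3, 4

Internal map: ζ^{3j} for j=0..3 gives (1,0), (−√2/2,√2/2), (0,−1), (√2/2,√2/2).
#1 (-1, 2, 2, 3): internal (-0.2929, 1.5355); octagon support 1.5355 vs apothem 1.5 → ∉ W
#2 (0, 1, 0, 1): internal (0.0000, 1.4142); octagon support 1.4142 vs apothem 1.5 → ∈ W
#3 (0, 1, 1, 1): internal (0.0000, 0.4142); octagon support 0.4142 vs apothem 1.5 → ∈ W
#4 (0, 1, 1, 0): internal (-0.7071, -0.2929); octagon support 0.7071 vs apothem 1.5 → ∈ W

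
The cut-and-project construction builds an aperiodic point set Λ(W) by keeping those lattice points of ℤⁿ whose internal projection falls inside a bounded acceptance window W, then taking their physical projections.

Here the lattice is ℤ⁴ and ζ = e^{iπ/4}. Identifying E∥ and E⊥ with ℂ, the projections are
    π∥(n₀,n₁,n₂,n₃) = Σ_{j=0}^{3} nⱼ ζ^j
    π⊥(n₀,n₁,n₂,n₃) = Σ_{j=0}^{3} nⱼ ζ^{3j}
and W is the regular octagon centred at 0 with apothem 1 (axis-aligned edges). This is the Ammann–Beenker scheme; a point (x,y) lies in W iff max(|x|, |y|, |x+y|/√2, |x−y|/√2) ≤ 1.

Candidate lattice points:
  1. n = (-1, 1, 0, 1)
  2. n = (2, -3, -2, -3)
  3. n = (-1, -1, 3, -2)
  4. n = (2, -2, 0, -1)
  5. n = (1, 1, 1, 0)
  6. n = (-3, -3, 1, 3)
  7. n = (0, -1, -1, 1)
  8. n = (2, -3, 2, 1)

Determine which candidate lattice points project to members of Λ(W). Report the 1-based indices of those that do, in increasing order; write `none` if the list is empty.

5

π⊥(n) = n₀ + n₁ζ³ + n₂ζ⁶ + n₃ζ⁹ where ζ = e^{iπ/4}.
#1 (-1, 1, 0, 1): internal (-1.0000, 1.4142); octagon support 1.7071 vs apothem 1 → ∉ W
#2 (2, -3, -2, -3): internal (2.0000, -2.2426); octagon support 3.0000 vs apothem 1 → ∉ W
#3 (-1, -1, 3, -2): internal (-1.7071, -5.1213); octagon support 5.1213 vs apothem 1 → ∉ W
#4 (2, -2, 0, -1): internal (2.7071, -2.1213); octagon support 3.4142 vs apothem 1 → ∉ W
#5 (1, 1, 1, 0): internal (0.2929, -0.2929); octagon support 0.4142 vs apothem 1 → ∈ W
#6 (-3, -3, 1, 3): internal (1.2426, -1.0000); octagon support 1.5858 vs apothem 1 → ∉ W
#7 (0, -1, -1, 1): internal (1.4142, 1.0000); octagon support 1.7071 vs apothem 1 → ∉ W
#8 (2, -3, 2, 1): internal (4.8284, -3.4142); octagon support 5.8284 vs apothem 1 → ∉ W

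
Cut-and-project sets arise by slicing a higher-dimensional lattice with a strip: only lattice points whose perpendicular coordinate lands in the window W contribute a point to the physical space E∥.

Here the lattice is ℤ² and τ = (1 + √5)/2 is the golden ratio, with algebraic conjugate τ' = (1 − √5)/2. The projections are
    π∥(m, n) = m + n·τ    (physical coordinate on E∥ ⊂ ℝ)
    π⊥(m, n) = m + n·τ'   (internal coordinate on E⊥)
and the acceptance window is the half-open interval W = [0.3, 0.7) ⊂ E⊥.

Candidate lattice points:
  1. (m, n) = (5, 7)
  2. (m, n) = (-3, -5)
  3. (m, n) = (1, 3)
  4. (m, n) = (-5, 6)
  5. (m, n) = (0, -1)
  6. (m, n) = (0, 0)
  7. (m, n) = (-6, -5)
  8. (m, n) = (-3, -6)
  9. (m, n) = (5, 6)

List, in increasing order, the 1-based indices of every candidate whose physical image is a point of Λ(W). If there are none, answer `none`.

τ' = (1−√5)/2 ≈ -0.6180.
#1 (5,7): internal coord 5 + (7)·τ' = +0.6738; +0.6738 ∈ [0.3, 0.7) → IN Λ
#2 (-3,-5): internal coord -3 + (-5)·τ' = +0.0902; +0.0902 ∉ [0.3, 0.7) → out
#3 (1,3): internal coord 1 + (3)·τ' = -0.8541; -0.8541 ∉ [0.3, 0.7) → out
#4 (-5,6): internal coord -5 + (6)·τ' = -8.7082; -8.7082 ∉ [0.3, 0.7) → out
#5 (0,-1): internal coord 0 + (-1)·τ' = +0.6180; +0.6180 ∈ [0.3, 0.7) → IN Λ
#6 (0,0): internal coord 0 + (0)·τ' = +0.0000; +0.0000 ∉ [0.3, 0.7) → out
#7 (-6,-5): internal coord -6 + (-5)·τ' = -2.9098; -2.9098 ∉ [0.3, 0.7) → out
#8 (-3,-6): internal coord -3 + (-6)·τ' = +0.7082; +0.7082 ∉ [0.3, 0.7) → out
#9 (5,6): internal coord 5 + (6)·τ' = +1.2918; +1.2918 ∉ [0.3, 0.7) → out

1, 5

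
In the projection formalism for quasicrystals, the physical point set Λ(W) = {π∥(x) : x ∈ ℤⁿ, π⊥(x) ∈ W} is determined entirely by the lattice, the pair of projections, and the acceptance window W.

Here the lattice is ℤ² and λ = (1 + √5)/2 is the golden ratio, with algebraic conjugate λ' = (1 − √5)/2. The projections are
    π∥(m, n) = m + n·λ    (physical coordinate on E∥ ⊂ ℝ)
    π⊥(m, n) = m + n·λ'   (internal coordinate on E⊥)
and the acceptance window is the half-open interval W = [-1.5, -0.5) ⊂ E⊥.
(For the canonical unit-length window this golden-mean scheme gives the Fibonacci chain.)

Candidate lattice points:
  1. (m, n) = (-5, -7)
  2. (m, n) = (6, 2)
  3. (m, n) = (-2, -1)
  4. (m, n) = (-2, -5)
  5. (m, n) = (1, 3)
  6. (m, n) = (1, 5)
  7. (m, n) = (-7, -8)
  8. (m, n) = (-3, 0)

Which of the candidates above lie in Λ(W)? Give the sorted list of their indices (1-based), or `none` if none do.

1, 3, 5

λ' = (1−√5)/2 ≈ -0.6180.
[1] lift (-5,-7): star map gives -0.6738; window check -1.5 ≤ -0.6738 < -0.5 is true → IN Λ
[2] lift (6,2): star map gives 4.7639; window check -1.5 ≤ 4.7639 < -0.5 is false → out
[3] lift (-2,-1): star map gives -1.3820; window check -1.5 ≤ -1.3820 < -0.5 is true → IN Λ
[4] lift (-2,-5): star map gives 1.0902; window check -1.5 ≤ 1.0902 < -0.5 is false → out
[5] lift (1,3): star map gives -0.8541; window check -1.5 ≤ -0.8541 < -0.5 is true → IN Λ
[6] lift (1,5): star map gives -2.0902; window check -1.5 ≤ -2.0902 < -0.5 is false → out
[7] lift (-7,-8): star map gives -2.0557; window check -1.5 ≤ -2.0557 < -0.5 is false → out
[8] lift (-3,0): star map gives -3.0000; window check -1.5 ≤ -3.0000 < -0.5 is false → out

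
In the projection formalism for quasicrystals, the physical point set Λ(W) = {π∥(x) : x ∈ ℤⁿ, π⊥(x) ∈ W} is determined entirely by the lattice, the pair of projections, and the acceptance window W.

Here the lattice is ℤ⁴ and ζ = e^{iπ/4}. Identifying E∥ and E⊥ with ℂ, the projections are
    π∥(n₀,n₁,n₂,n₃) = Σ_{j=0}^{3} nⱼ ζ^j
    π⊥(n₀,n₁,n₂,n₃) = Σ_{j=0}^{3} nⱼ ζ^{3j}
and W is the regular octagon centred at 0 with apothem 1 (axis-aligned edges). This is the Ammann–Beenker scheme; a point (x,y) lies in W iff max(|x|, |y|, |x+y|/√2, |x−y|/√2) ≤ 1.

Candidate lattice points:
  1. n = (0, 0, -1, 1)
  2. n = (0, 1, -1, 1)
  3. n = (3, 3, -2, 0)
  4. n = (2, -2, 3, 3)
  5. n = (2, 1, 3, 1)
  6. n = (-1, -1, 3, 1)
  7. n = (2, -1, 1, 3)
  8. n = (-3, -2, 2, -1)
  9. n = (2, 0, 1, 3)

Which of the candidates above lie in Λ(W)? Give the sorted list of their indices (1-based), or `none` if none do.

π⊥(n) = n₀ + n₁ζ³ + n₂ζ⁶ + n₃ζ⁹ where ζ = e^{iπ/4}.
#1 (0, 0, -1, 1): internal (0.707107, 1.707107); octagon support 1.707107 vs apothem 1 → ∉ W
#2 (0, 1, -1, 1): internal (0.000000, 2.414214); octagon support 2.414214 vs apothem 1 → ∉ W
#3 (3, 3, -2, 0): internal (0.878680, 4.121320); octagon support 4.121320 vs apothem 1 → ∉ W
#4 (2, -2, 3, 3): internal (5.535534, -2.292893); octagon support 5.535534 vs apothem 1 → ∉ W
#5 (2, 1, 3, 1): internal (2.000000, -1.585786); octagon support 2.535534 vs apothem 1 → ∉ W
#6 (-1, -1, 3, 1): internal (0.414214, -3.000000); octagon support 3.000000 vs apothem 1 → ∉ W
#7 (2, -1, 1, 3): internal (4.828427, 0.414214); octagon support 4.828427 vs apothem 1 → ∉ W
#8 (-3, -2, 2, -1): internal (-2.292893, -4.121320); octagon support 4.535534 vs apothem 1 → ∉ W
#9 (2, 0, 1, 3): internal (4.121320, 1.121320); octagon support 4.121320 vs apothem 1 → ∉ W

none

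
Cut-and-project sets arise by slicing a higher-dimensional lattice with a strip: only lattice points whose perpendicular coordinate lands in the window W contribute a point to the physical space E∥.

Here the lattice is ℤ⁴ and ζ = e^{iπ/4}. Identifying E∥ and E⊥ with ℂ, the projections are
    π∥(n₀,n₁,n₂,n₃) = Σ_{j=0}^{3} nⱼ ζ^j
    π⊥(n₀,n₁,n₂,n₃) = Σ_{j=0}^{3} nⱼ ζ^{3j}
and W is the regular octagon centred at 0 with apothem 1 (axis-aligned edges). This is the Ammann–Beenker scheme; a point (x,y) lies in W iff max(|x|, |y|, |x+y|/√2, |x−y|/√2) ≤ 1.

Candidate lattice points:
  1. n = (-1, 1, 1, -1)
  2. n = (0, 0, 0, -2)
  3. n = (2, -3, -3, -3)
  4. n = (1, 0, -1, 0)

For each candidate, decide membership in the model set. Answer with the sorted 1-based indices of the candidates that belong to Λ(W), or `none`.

none

With ζ = e^{iπ/4} the internal vectors are ζ^0,ζ^3,ζ^6,ζ^9.
candidate 1: n = (-1, 1, 1, -1) → π⊥ ≈ (-2.414214, -1.000000); max(|x|,|y|,|x±y|/√2) = 2.414214 > 1 ⇒ ∉ W
candidate 2: n = (0, 0, 0, -2) → π⊥ ≈ (-1.414214, -1.414214); max(|x|,|y|,|x±y|/√2) = 2.000000 > 1 ⇒ ∉ W
candidate 3: n = (2, -3, -3, -3) → π⊥ ≈ (+2.000000, -1.242641); max(|x|,|y|,|x±y|/√2) = 2.292893 > 1 ⇒ ∉ W
candidate 4: n = (1, 0, -1, 0) → π⊥ ≈ (+1.000000, +1.000000); max(|x|,|y|,|x±y|/√2) = 1.414214 > 1 ⇒ ∉ W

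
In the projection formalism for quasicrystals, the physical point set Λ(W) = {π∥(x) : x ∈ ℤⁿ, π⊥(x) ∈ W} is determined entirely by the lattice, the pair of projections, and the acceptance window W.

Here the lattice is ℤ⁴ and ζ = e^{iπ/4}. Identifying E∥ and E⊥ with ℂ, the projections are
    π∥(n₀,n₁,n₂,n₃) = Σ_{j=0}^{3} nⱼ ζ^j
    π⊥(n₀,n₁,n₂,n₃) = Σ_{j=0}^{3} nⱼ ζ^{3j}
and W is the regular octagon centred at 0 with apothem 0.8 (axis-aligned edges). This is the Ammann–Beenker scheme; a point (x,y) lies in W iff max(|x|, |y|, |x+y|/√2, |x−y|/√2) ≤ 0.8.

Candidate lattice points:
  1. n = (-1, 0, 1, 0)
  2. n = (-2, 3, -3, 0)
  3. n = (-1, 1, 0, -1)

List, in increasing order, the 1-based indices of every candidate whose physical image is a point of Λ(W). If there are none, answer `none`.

Internal map: ζ^{3j} for j=0..3 gives (1,0), (−√2/2,√2/2), (0,−1), (√2/2,√2/2).
#1 (-1, 0, 1, 0): internal (-1.00000, -1.00000); octagon support 1.41421 vs apothem 0.8 → ∉ W
#2 (-2, 3, -3, 0): internal (-4.12132, 5.12132); octagon support 6.53553 vs apothem 0.8 → ∉ W
#3 (-1, 1, 0, -1): internal (-2.41421, 0.00000); octagon support 2.41421 vs apothem 0.8 → ∉ W

none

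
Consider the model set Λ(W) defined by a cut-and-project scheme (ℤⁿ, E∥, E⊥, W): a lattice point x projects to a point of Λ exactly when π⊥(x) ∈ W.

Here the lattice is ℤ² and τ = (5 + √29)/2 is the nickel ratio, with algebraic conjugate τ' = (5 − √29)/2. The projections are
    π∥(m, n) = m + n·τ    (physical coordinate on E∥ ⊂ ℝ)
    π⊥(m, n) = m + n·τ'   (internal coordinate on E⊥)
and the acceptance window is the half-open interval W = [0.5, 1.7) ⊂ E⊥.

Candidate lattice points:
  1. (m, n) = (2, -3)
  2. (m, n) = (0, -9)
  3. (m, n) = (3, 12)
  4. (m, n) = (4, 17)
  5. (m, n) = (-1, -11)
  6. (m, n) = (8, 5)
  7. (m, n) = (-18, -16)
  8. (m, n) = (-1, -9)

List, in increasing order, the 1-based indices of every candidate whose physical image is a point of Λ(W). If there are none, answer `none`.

Compute τ' = (5−√29)/2 = -0.19258, so π⊥(m,n) = m -0.19258·n.
candidate 1: (m,n)=(2,-3) → π∥ = 2-3·τ ≈ -13.57775, π⊥ = 2-3·τ' ≈ 2.57775 ∉ [0.5, 1.7) ⇒ out
candidate 2: (m,n)=(0,-9) → π∥ = 0-9·τ ≈ -46.73324, π⊥ = 0-9·τ' ≈ 1.73324 ∉ [0.5, 1.7) ⇒ out
candidate 3: (m,n)=(3,12) → π∥ = 3+12·τ ≈ 65.31099, π⊥ = 3+12·τ' ≈ 0.68901 ∈ [0.5, 1.7) ⇒ IN Λ
candidate 4: (m,n)=(4,17) → π∥ = 4+17·τ ≈ 92.27390, π⊥ = 4+17·τ' ≈ 0.72610 ∈ [0.5, 1.7) ⇒ IN Λ
candidate 5: (m,n)=(-1,-11) → π∥ = -1-11·τ ≈ -58.11841, π⊥ = -1-11·τ' ≈ 1.11841 ∈ [0.5, 1.7) ⇒ IN Λ
candidate 6: (m,n)=(8,5) → π∥ = 8+5·τ ≈ 33.96291, π⊥ = 8+5·τ' ≈ 7.03709 ∉ [0.5, 1.7) ⇒ out
candidate 7: (m,n)=(-18,-16) → π∥ = -18-16·τ ≈ -101.08132, π⊥ = -18-16·τ' ≈ -14.91868 ∉ [0.5, 1.7) ⇒ out
candidate 8: (m,n)=(-1,-9) → π∥ = -1-9·τ ≈ -47.73324, π⊥ = -1-9·τ' ≈ 0.73324 ∈ [0.5, 1.7) ⇒ IN Λ

3, 4, 5, 8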